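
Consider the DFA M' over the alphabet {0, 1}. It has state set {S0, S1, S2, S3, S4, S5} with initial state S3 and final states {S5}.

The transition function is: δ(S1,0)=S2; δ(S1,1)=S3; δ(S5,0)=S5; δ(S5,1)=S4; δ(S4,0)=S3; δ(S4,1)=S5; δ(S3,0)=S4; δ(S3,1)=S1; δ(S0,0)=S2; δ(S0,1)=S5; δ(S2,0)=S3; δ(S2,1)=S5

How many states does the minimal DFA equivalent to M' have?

Reachable states from the start: {S1,S2,S3,S4,S5}. Unreachable: {S0} — drop them.
Initial partition by acceptance: {S5} | {S1,S2,S3,S4}.
Split {S1,S2,S3,S4} by δ(·,1) → {S1,S3} and {S2,S4}.
Stable partition: {S5} | {S1,S3} | {S2,S4} — 3 equivalence classes.

3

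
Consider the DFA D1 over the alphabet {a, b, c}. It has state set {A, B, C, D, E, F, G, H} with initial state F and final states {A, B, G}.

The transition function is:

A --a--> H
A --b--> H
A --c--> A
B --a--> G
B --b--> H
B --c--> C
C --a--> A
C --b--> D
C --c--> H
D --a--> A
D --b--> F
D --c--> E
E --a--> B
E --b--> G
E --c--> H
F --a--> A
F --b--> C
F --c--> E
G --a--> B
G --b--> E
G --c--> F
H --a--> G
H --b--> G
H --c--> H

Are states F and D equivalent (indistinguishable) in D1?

Yes

Every state is reachable, so we keep all 8.
P0 = {A,B,G} | {C,D,E,F,H}.
Split {A,B,G} by δ(·,a) → {B,G} and {A}.
Split {C,D,E,F,H} by δ(·,a) → {C,D,F} and {E,H}.
The partition is now stable with 4 blocks: {B,G} | {C,D,F} | {A} | {E,H}.
F and D lie in the same block of the stable partition, so they are equivalent — no string distinguishes them.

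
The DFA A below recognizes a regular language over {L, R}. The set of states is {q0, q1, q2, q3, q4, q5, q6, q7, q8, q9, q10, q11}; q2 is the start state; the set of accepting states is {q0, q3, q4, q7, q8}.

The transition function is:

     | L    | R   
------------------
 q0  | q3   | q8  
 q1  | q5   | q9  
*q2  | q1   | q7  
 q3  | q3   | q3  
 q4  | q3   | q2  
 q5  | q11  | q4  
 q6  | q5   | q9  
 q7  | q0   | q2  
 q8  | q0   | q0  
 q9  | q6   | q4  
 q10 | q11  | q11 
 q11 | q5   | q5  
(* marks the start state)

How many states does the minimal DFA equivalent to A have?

4

States {q10} cannot be reached from the start state, so discard them.
P0 = {q0,q3,q4,q7,q8} | {q1,q2,q5,q6,q9,q11}.
Refine {q0,q3,q4,q7,q8} on symbol R: members go to different blocks, giving {q0,q3,q8} and {q4,q7}.
Split {q1,q2,q5,q6,q9,q11} by δ(·,R) → {q1,q6,q11} and {q2,q5,q9}.
No further refinement is possible. Final partition (4 blocks): {q0,q3,q8} | {q1,q6,q11} | {q4,q7} | {q2,q5,q9}.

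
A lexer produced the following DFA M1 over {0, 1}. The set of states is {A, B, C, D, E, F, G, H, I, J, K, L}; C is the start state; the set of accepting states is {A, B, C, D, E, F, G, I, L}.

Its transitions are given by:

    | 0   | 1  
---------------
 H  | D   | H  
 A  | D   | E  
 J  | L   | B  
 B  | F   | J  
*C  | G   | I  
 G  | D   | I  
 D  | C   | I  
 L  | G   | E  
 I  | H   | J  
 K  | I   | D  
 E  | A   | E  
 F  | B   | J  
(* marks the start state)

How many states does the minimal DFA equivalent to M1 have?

7

States {K} cannot be reached from the start state, so discard them.
Start with accepting vs non-accepting: {A,B,C,D,E,F,G,I,L} | {H,J}.
Split {A,B,C,D,E,F,G,I,L} by δ(·,0) → {A,B,C,D,E,F,G,L} and {I}.
On input 1, block {A,B,C,D,E,F,G,L} splits into {A,E,L} and {C,D,G} and {B,F}.
Refine {A,E,L} on symbol 0: members go to different blocks, giving {A,L} and {E}.
Refine {H,J} on symbol 0: members go to different blocks, giving {H} and {J}.
No further refinement is possible. Final partition (7 blocks): {A,L} | {H} | {I} | {C,D,G} | {B,F} | {E} | {J}.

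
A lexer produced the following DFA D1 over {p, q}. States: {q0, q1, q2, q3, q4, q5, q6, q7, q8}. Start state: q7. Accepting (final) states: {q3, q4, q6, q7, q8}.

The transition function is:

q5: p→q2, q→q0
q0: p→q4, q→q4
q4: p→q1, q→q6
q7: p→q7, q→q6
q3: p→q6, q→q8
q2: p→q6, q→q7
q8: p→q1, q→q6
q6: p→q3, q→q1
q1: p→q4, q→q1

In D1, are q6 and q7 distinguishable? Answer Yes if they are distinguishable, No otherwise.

Yes

States {q0,q2,q5} cannot be reached from the start state, so discard them.
P0 = {q3,q4,q6,q7,q8} | {q1}.
On input p, block {q3,q4,q6,q7,q8} splits into {q3,q6,q7} and {q4,q8}.
Refine {q3,q6,q7} on symbol q: members go to different blocks, giving {q3} and {q6} and {q7}.
Stable partition: {q3} | {q1} | {q4,q8} | {q6} | {q7} — 5 equivalence classes.
q6 and q7 end up in different blocks, so they are distinguishable. For instance, the string 'q' is accepted from only q7.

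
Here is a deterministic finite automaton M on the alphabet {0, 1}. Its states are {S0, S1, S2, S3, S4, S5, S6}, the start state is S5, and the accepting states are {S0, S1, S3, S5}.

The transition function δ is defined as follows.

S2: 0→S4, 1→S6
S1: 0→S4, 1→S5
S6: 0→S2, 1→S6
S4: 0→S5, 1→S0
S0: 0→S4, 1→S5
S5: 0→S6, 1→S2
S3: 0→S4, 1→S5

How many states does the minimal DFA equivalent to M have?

States {S1,S3} cannot be reached from the start state, so discard them.
Start with accepting vs non-accepting: {S0,S5} | {S2,S4,S6}.
Split {S0,S5} by δ(·,1) → {S0} and {S5}.
On input 0, block {S2,S4,S6} splits into {S2,S6} and {S4}.
Refine {S2,S6} on symbol 0: members go to different blocks, giving {S2} and {S6}.
No further refinement is possible. Final partition (5 blocks): {S0} | {S2} | {S5} | {S4} | {S6}.

5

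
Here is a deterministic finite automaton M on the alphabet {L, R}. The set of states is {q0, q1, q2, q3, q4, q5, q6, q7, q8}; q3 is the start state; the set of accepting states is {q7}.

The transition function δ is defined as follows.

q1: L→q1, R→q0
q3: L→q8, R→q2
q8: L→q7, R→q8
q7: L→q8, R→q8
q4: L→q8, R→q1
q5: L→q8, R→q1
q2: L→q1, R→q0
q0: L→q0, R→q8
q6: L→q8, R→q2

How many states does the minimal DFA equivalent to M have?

First remove the unreachable states {q4,q5,q6}; 6 states remain.
P0 = {q7} | {q0,q1,q2,q3,q8}.
On input L, block {q0,q1,q2,q3,q8} splits into {q0,q1,q2,q3} and {q8}.
Split {q0,q1,q2,q3} by δ(·,L) → {q0,q1,q2} and {q3}.
Refine {q0,q1,q2} on symbol R: members go to different blocks, giving {q1,q2} and {q0}.
Stable partition: {q7} | {q1,q2} | {q8} | {q3} | {q0} — 5 equivalence classes.

5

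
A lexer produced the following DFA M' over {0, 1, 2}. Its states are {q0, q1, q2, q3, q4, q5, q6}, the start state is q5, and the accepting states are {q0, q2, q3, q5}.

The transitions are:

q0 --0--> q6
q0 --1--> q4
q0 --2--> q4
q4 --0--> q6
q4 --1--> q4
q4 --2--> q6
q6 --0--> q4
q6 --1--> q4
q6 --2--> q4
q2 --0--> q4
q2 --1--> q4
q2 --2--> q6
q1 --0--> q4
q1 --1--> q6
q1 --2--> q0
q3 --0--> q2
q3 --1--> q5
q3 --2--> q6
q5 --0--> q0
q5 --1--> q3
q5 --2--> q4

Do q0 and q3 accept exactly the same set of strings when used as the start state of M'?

No

Reachable states from the start: {q0,q2,q3,q4,q5,q6}. Unreachable: {q1} — drop them.
P0 = {q0,q2,q3,q5} | {q4,q6}.
Refine {q0,q2,q3,q5} on symbol 0: members go to different blocks, giving {q0,q2} and {q3,q5}.
No further refinement is possible. Final partition (3 blocks): {q0,q2} | {q4,q6} | {q3,q5}.
q0 and q3 end up in different blocks, so they are distinguishable. For instance, the string '0' is accepted from only q3.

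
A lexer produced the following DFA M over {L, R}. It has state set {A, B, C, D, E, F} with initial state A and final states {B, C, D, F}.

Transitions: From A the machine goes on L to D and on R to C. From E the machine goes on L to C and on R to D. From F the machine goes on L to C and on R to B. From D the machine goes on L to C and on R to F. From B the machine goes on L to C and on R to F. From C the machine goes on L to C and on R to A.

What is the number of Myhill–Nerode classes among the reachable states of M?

States {E} cannot be reached from the start state, so discard them.
Start with accepting vs non-accepting: {B,C,D,F} | {A}.
On input R, block {B,C,D,F} splits into {B,D,F} and {C}.
Stable partition: {B,D,F} | {A} | {C} — 3 equivalence classes.

3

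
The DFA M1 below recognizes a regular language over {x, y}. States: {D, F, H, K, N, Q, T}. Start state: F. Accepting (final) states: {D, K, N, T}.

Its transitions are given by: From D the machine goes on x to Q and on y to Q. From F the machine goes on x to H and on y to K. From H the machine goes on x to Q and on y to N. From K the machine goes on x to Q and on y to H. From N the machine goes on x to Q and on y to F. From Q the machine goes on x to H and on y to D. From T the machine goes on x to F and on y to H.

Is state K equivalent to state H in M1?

First remove the unreachable states {T}; 6 states remain.
Initial partition by acceptance: {D,K,N} | {F,H,Q}.
Stable partition: {D,K,N} | {F,H,Q} — 2 equivalence classes.
K and H end up in different blocks, so they are distinguishable. For instance, the string 'ε' is accepted from only K.

No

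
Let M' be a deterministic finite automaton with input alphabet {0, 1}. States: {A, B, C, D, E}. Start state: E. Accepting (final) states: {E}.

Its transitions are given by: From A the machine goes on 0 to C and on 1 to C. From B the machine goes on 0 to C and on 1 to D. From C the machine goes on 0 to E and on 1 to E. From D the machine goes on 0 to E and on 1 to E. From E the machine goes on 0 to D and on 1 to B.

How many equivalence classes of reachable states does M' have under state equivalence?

States {A} cannot be reached from the start state, so discard them.
Initial partition by acceptance: {E} | {B,C,D}.
Split {B,C,D} by δ(·,0) → {C,D} and {B}.
Stable partition: {E} | {C,D} | {B} — 3 equivalence classes.

3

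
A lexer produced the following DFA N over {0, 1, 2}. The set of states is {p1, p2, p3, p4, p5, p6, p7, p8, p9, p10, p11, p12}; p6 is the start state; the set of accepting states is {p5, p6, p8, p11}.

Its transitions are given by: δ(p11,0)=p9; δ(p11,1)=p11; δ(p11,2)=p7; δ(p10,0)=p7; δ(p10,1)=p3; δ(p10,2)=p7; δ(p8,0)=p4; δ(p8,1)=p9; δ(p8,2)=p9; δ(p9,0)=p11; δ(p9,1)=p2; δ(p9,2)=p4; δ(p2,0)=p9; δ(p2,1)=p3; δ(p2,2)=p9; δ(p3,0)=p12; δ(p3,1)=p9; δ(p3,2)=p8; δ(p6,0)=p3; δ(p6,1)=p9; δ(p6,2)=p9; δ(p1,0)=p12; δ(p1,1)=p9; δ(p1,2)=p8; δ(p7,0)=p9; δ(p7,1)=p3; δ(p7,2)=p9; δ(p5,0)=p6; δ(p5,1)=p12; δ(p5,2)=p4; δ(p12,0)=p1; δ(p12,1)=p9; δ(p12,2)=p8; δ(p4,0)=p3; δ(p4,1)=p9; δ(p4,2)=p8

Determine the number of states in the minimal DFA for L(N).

States {p5,p10} cannot be reached from the start state, so discard them.
Initial partition by acceptance: {p6,p8,p11} | {p1,p2,p3,p4,p7,p9,p12}.
On input 1, block {p6,p8,p11} splits into {p6,p8} and {p11}.
On input 0, block {p1,p2,p3,p4,p7,p9,p12} splits into {p1,p2,p3,p4,p7,p12} and {p9}.
Refine {p1,p2,p3,p4,p7,p12} on symbol 0: members go to different blocks, giving {p1,p3,p4,p12} and {p2,p7}.
No further refinement is possible. Final partition (5 blocks): {p6,p8} | {p1,p3,p4,p12} | {p11} | {p9} | {p2,p7}.

5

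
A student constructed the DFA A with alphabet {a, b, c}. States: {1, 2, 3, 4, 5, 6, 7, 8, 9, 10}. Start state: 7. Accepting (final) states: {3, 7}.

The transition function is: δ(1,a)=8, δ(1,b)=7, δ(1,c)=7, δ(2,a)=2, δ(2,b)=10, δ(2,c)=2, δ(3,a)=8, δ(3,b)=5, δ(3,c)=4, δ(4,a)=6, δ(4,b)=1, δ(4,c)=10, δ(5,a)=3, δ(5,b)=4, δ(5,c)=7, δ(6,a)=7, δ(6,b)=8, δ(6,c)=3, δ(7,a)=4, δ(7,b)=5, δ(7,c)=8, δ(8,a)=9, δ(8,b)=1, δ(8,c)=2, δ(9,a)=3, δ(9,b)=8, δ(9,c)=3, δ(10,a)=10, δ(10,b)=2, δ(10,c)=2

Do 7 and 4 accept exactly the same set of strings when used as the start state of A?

No

All states are reachable from the start state.
Start with accepting vs non-accepting: {3,7} | {1,2,4,5,6,8,9,10}.
Split {1,2,4,5,6,8,9,10} by δ(·,a) → {1,2,4,8,10} and {5,6,9}.
Split {1,2,4,8,10} by δ(·,a) → {1,2,10} and {4,8}.
Refine {1,2,10} on symbol a: members go to different blocks, giving {2,10} and {1}.
No further refinement is possible. Final partition (5 blocks): {3,7} | {2,10} | {5,6,9} | {4,8} | {1}.
7 and 4 end up in different blocks, so they are distinguishable. For instance, the string 'ε' is accepted from only 7.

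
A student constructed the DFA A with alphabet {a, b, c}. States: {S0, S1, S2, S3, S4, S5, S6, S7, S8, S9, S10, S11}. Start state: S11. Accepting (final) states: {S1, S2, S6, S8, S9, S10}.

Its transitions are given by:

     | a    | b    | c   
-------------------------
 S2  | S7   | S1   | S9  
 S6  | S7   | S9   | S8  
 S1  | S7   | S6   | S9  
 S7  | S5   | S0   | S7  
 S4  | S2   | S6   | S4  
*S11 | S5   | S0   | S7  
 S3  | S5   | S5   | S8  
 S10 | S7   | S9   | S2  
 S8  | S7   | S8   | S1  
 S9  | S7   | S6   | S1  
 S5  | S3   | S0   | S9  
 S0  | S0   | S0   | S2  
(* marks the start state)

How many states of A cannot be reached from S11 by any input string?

BFS from S11 reaches {S0, S1, S2, S3, S5, S6, S7, S8, S9, S11}; the 2 state(s) S4, S10 are never visited.

2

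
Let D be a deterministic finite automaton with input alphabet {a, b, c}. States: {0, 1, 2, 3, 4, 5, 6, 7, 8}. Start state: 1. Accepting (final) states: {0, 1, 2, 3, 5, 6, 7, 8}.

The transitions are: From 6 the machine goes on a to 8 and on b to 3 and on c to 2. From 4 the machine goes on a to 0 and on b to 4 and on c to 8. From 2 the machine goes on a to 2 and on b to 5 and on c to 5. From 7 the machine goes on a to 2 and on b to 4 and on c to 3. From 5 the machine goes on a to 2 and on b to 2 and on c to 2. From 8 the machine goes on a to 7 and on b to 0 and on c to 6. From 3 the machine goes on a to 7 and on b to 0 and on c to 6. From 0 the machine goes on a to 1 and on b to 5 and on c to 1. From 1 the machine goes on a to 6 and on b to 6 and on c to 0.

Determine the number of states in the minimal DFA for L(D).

7

Start with accepting vs non-accepting: {0,1,2,3,5,6,7,8} | {4}.
Refine {0,1,2,3,5,6,7,8} on symbol b: members go to different blocks, giving {0,1,2,3,5,6,8} and {7}.
Split {0,1,2,3,5,6,8} by δ(·,a) → {0,1,2,5,6} and {3,8}.
Refine {0,1,2,5,6} on symbol a: members go to different blocks, giving {0,1,2,5} and {6}.
On input a, block {0,1,2,5} splits into {0,2,5} and {1}.
On input a, block {0,2,5} splits into {2,5} and {0}.
Stable partition: {2,5} | {4} | {7} | {3,8} | {6} | {1} | {0} — 7 equivalence classes.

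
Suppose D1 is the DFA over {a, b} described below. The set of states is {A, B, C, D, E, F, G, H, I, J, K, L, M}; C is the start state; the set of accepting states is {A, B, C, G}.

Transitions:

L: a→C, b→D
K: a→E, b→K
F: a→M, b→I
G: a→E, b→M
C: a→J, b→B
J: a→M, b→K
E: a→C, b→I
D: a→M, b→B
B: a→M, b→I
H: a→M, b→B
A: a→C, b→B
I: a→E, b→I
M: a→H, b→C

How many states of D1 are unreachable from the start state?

5

BFS from C reaches {B, C, E, H, I, J, K, M}; the 5 state(s) A, D, F, G, L are never visited.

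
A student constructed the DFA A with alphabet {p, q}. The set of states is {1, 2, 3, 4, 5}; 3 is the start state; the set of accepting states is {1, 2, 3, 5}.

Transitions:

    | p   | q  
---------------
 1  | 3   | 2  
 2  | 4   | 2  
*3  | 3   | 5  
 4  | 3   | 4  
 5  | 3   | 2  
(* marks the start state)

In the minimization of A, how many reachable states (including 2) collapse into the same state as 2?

Reachable states from the start: {2,3,4,5}. Unreachable: {1} — drop them.
P0 = {2,3,5} | {4}.
Refine {2,3,5} on symbol p: members go to different blocks, giving {3,5} and {2}.
Split {3,5} by δ(·,q) → {3} and {5}.
The partition is now stable with 4 blocks: {3} | {4} | {2} | {5}.
The equivalence class containing 2 is {2}, of size 1.

1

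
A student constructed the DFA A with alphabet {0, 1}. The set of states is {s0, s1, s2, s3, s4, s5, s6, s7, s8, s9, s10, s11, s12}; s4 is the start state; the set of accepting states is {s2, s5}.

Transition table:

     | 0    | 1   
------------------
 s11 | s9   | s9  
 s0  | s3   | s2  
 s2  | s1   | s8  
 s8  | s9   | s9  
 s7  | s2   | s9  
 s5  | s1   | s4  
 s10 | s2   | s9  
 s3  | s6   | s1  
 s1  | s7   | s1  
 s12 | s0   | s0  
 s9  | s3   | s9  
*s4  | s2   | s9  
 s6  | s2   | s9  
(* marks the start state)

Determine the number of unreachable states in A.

Starting at s4 and following transitions, the reachable set is {s1, s2, s3, s4, s6, s7, s8, s9}. That leaves s0, s5, s10, s11, s12 unreachable — 5 in total.

5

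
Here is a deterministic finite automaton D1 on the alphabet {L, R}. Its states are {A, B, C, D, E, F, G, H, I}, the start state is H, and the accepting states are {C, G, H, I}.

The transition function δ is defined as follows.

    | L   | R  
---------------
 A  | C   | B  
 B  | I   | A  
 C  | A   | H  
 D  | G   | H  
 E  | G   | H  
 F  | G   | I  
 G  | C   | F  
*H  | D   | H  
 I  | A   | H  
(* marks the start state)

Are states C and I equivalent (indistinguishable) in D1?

Yes

States {E} cannot be reached from the start state, so discard them.
P0 = {C,G,H,I} | {A,B,D,F}.
Split {C,G,H,I} by δ(·,L) → {C,H,I} and {G}.
Refine {A,B,D,F} on symbol L: members go to different blocks, giving {A,B} and {D,F}.
Split {C,H,I} by δ(·,L) → {C,I} and {H}.
On input R, block {D,F} splits into {D} and {F}.
Stable partition: {C,I} | {A,B} | {G} | {D} | {H} | {F} — 6 equivalence classes.
C and I lie in the same block of the stable partition, so they are equivalent — no string distinguishes them.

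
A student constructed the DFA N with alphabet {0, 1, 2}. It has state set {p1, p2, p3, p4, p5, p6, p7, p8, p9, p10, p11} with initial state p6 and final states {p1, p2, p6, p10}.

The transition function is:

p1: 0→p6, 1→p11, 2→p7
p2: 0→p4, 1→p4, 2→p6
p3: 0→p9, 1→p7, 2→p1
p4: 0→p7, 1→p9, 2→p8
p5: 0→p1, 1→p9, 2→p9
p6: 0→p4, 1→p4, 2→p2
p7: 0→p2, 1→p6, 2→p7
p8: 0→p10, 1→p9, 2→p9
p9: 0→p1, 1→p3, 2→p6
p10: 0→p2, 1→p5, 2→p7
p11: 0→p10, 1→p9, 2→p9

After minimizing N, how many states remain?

All states are reachable from the start state.
P0 = {p1,p2,p6,p10} | {p3,p4,p5,p7,p8,p9,p11}.
On input 0, block {p1,p2,p6,p10} splits into {p1,p10} and {p2,p6}.
Split {p3,p4,p5,p7,p8,p9,p11} by δ(·,0) → {p5,p8,p9,p11} and {p3,p4} and {p7}.
Refine {p5,p8,p9,p11} on symbol 1: members go to different blocks, giving {p5,p8,p11} and {p9}.
Refine {p3,p4} on symbol 0: members go to different blocks, giving {p3} and {p4}.
No further refinement is possible. Final partition (7 blocks): {p1,p10} | {p5,p8,p11} | {p2,p6} | {p3} | {p7} | {p9} | {p4}.

7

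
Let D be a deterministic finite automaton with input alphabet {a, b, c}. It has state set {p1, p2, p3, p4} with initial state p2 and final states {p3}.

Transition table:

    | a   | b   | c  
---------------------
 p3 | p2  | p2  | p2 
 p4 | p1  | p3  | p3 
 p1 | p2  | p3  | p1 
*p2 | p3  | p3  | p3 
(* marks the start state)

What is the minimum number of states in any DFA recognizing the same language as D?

2

First remove the unreachable states {p1,p4}; 2 states remain.
P0 = {p3} | {p2}.
No further refinement is possible. Final partition (2 blocks): {p3} | {p2}.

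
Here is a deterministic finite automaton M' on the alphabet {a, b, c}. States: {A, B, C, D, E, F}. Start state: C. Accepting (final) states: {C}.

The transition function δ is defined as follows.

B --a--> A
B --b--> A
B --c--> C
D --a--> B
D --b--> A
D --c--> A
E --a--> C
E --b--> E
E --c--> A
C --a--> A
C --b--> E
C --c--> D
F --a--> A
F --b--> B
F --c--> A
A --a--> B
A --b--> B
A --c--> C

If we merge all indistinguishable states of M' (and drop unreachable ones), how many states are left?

4

First remove the unreachable states {F}; 5 states remain.
Start with accepting vs non-accepting: {C} | {A,B,D,E}.
Refine {A,B,D,E} on symbol a: members go to different blocks, giving {A,B,D} and {E}.
Refine {A,B,D} on symbol c: members go to different blocks, giving {A,B} and {D}.
The partition is now stable with 4 blocks: {C} | {A,B} | {E} | {D}.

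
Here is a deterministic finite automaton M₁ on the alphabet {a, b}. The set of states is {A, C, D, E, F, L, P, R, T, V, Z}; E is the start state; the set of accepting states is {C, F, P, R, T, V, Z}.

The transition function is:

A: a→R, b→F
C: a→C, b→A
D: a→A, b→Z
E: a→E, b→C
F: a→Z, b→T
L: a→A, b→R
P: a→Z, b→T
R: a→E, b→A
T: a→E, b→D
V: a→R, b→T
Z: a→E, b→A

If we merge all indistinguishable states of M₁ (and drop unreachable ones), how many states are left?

7

Reachable states from the start: {A,C,D,E,F,R,T,Z}. Unreachable: {L,P,V} — drop them.
Initial partition by acceptance: {C,F,R,T,Z} | {A,D,E}.
On input a, block {C,F,R,T,Z} splits into {R,T,Z} and {C,F}.
Split {A,D,E} by δ(·,a) → {D,E} and {A}.
Refine {R,T,Z} on symbol b: members go to different blocks, giving {R,Z} and {T}.
Split {D,E} by δ(·,a) → {E} and {D}.
Refine {C,F} on symbol a: members go to different blocks, giving {F} and {C}.
No further refinement is possible. Final partition (7 blocks): {R,Z} | {E} | {F} | {A} | {T} | {D} | {C}.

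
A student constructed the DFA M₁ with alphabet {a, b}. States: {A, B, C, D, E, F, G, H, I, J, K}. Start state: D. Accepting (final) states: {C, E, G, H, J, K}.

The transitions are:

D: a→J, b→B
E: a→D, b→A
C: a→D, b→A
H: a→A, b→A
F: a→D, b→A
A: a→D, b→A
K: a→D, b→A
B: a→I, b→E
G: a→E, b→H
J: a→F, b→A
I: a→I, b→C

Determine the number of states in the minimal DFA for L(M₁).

5

First remove the unreachable states {G,H,K}; 8 states remain.
P0 = {C,E,J} | {A,B,D,F,I}.
On input a, block {A,B,D,F,I} splits into {A,B,F,I} and {D}.
On input a, block {C,E,J} splits into {C,E} and {J}.
Refine {A,B,F,I} on symbol a: members go to different blocks, giving {A,F} and {B,I}.
No further refinement is possible. Final partition (5 blocks): {C,E} | {A,F} | {D} | {J} | {B,I}.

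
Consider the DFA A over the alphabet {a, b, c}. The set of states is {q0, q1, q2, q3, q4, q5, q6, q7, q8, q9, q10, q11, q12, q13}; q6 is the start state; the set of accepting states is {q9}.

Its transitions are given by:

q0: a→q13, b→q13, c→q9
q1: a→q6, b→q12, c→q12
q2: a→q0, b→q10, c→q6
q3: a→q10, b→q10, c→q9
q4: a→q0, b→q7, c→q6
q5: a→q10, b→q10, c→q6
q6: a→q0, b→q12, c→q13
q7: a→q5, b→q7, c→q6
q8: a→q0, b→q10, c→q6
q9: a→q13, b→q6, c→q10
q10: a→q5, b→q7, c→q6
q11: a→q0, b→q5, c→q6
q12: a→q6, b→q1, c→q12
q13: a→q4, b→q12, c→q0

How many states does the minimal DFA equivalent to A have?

States {q2,q3,q8,q11} cannot be reached from the start state, so discard them.
Start with accepting vs non-accepting: {q9} | {q0,q1,q4,q5,q6,q7,q10,q12,q13}.
Split {q0,q1,q4,q5,q6,q7,q10,q12,q13} by δ(·,c) → {q1,q4,q5,q6,q7,q10,q12,q13} and {q0}.
Split {q1,q4,q5,q6,q7,q10,q12,q13} by δ(·,a) → {q1,q5,q7,q10,q12,q13} and {q4,q6}.
Split {q1,q5,q7,q10,q12,q13} by δ(·,a) → {q1,q12,q13} and {q5,q7,q10}.
On input c, block {q1,q12,q13} splits into {q1,q12} and {q13}.
On input b, block {q4,q6} splits into {q4} and {q6}.
The partition is now stable with 7 blocks: {q9} | {q1,q12} | {q0} | {q4} | {q5,q7,q10} | {q13} | {q6}.

7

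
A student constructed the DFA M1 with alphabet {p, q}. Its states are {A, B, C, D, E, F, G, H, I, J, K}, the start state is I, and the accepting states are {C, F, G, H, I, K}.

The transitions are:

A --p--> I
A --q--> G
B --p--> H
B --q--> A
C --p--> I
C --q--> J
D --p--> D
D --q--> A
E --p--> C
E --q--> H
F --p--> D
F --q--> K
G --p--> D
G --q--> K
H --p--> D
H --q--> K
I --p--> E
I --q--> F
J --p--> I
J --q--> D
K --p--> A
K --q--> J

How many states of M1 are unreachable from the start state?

No path from I leads to B; the other 10 states are all reachable.

1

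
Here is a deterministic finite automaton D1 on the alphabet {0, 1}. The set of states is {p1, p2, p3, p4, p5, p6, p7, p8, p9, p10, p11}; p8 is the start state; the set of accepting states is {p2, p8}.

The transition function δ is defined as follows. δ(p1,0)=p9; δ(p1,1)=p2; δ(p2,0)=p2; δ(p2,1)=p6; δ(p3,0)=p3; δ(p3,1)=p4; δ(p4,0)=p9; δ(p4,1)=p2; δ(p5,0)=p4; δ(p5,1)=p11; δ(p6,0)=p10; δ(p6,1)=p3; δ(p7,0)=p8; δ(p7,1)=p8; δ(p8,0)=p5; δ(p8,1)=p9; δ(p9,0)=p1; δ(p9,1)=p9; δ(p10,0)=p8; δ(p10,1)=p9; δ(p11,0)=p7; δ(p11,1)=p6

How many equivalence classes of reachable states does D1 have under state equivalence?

10

P0 = {p2,p8} | {p1,p3,p4,p5,p6,p7,p9,p10,p11}.
On input 0, block {p2,p8} splits into {p2} and {p8}.
Split {p1,p3,p4,p5,p6,p7,p9,p10,p11} by δ(·,0) → {p1,p3,p4,p5,p6,p9,p11} and {p7,p10}.
On input 0, block {p1,p3,p4,p5,p6,p9,p11} splits into {p1,p3,p4,p5,p9} and {p6,p11}.
Split {p1,p3,p4,p5,p9} by δ(·,1) → {p1,p4} and {p3,p9} and {p5}.
Refine {p7,p10} on symbol 1: members go to different blocks, giving {p7} and {p10}.
Split {p6,p11} by δ(·,0) → {p6} and {p11}.
On input 0, block {p3,p9} splits into {p3} and {p9}.
Stable partition: {p2} | {p1,p4} | {p8} | {p7} | {p6} | {p3} | {p5} | {p10} | {p11} | {p9} — 10 equivalence classes.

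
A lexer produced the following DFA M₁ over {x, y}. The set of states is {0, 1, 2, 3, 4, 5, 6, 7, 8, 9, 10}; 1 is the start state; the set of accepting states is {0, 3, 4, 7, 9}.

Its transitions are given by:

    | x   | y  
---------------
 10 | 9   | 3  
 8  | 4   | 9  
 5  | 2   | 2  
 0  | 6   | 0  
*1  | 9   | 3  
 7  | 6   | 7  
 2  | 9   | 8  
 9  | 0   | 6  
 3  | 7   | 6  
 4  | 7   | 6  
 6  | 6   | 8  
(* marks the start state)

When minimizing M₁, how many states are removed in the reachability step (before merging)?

No path from 1 leads to 2, 5, 10; the other 8 states are all reachable.

3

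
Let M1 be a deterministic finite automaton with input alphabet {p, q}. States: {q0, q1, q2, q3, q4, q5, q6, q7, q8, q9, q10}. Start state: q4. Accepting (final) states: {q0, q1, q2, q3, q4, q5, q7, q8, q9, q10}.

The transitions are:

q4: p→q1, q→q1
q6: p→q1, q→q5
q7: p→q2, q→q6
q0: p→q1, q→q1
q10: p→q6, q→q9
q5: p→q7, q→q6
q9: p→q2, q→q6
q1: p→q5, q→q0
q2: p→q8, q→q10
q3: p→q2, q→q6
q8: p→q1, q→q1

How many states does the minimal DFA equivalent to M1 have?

7

Reachable states from the start: {q0,q1,q2,q4,q5,q6,q7,q8,q9,q10}. Unreachable: {q3} — drop them.
Start with accepting vs non-accepting: {q0,q1,q2,q4,q5,q7,q8,q9,q10} | {q6}.
Split {q0,q1,q2,q4,q5,q7,q8,q9,q10} by δ(·,p) → {q0,q1,q2,q4,q5,q7,q8,q9} and {q10}.
On input q, block {q0,q1,q2,q4,q5,q7,q8,q9} splits into {q0,q1,q4,q8} and {q5,q7,q9} and {q2}.
Refine {q0,q1,q4,q8} on symbol p: members go to different blocks, giving {q0,q4,q8} and {q1}.
On input p, block {q5,q7,q9} splits into {q7,q9} and {q5}.
The partition is now stable with 7 blocks: {q0,q4,q8} | {q6} | {q10} | {q7,q9} | {q2} | {q1} | {q5}.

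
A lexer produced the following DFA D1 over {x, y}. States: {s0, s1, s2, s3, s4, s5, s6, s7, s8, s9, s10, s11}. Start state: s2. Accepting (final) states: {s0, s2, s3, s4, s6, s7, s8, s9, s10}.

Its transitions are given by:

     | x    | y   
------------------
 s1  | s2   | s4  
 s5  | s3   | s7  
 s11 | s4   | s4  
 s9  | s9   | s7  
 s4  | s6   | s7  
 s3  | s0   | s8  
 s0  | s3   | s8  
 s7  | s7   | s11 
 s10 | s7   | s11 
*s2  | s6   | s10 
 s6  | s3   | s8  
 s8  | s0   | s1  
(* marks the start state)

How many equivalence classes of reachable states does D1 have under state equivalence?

5

First remove the unreachable states {s5,s9}; 10 states remain.
Start with accepting vs non-accepting: {s0,s2,s3,s4,s6,s7,s8,s10} | {s1,s11}.
On input y, block {s0,s2,s3,s4,s6,s7,s8,s10} splits into {s0,s2,s3,s4,s6} and {s7,s8,s10}.
On input x, block {s7,s8,s10} splits into {s7,s10} and {s8}.
Split {s0,s2,s3,s4,s6} by δ(·,y) → {s0,s3,s6} and {s2,s4}.
The partition is now stable with 5 blocks: {s0,s3,s6} | {s1,s11} | {s7,s10} | {s8} | {s2,s4}.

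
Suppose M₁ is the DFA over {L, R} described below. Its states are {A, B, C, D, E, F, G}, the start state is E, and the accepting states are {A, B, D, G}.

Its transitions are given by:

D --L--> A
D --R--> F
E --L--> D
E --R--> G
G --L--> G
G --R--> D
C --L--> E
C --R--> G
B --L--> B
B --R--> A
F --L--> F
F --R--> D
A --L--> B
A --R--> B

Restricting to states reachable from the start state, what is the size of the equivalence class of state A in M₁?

Reachable states from the start: {A,B,D,E,F,G}. Unreachable: {C} — drop them.
Start with accepting vs non-accepting: {A,B,D,G} | {E,F}.
On input R, block {A,B,D,G} splits into {A,B,G} and {D}.
Refine {A,B,G} on symbol R: members go to different blocks, giving {A,B} and {G}.
On input L, block {E,F} splits into {E} and {F}.
No further refinement is possible. Final partition (5 blocks): {A,B} | {E} | {D} | {G} | {F}.
The equivalence class containing A is {A,B}, of size 2.

2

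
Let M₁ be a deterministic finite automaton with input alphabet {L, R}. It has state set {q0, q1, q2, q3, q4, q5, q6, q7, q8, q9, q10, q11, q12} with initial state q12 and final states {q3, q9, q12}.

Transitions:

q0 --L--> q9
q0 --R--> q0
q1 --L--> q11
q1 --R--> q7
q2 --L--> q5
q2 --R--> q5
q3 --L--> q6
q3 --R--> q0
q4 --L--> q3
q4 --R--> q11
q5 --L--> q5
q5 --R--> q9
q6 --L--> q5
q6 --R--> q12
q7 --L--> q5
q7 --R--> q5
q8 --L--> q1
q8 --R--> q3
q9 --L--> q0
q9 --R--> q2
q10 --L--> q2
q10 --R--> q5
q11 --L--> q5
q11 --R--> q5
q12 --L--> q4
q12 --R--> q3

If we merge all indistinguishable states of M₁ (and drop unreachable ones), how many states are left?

8

First remove the unreachable states {q1,q7,q8,q10}; 9 states remain.
Start with accepting vs non-accepting: {q3,q9,q12} | {q0,q2,q4,q5,q6,q11}.
Refine {q3,q9,q12} on symbol R: members go to different blocks, giving {q3,q9} and {q12}.
Split {q0,q2,q4,q5,q6,q11} by δ(·,L) → {q2,q5,q6,q11} and {q0,q4}.
On input L, block {q3,q9} splits into {q3} and {q9}.
On input R, block {q2,q5,q6,q11} splits into {q2,q11} and {q5} and {q6}.
Refine {q0,q4} on symbol L: members go to different blocks, giving {q0} and {q4}.
Stable partition: {q3} | {q2,q11} | {q12} | {q0} | {q9} | {q5} | {q6} | {q4} — 8 equivalence classes.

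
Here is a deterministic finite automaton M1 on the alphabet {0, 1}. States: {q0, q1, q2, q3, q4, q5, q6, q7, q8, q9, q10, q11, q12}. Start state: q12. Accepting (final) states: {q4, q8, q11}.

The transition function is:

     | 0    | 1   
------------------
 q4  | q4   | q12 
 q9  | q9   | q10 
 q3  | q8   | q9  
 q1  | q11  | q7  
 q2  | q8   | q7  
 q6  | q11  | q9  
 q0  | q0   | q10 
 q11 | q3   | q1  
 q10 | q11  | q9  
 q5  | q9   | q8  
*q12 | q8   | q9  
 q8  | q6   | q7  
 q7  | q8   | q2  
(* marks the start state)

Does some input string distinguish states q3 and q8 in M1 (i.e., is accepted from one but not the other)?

Yes

First remove the unreachable states {q0,q4,q5}; 10 states remain.
Start with accepting vs non-accepting: {q8,q11} | {q1,q2,q3,q6,q7,q9,q10,q12}.
On input 0, block {q1,q2,q3,q6,q7,q9,q10,q12} splits into {q1,q2,q3,q6,q7,q10,q12} and {q9}.
Split {q1,q2,q3,q6,q7,q10,q12} by δ(·,1) → {q3,q6,q10,q12} and {q1,q2,q7}.
The partition is now stable with 4 blocks: {q8,q11} | {q3,q6,q10,q12} | {q9} | {q1,q2,q7}.
q3 and q8 end up in different blocks, so they are distinguishable. For instance, the string 'ε' is accepted from only q8.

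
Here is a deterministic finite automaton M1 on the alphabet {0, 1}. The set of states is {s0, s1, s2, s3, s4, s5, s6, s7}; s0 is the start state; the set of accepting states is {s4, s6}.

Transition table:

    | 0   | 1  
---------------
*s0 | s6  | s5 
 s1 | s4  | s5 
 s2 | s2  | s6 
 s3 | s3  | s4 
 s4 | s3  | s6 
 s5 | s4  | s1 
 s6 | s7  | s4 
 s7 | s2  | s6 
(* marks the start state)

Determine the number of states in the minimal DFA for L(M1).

Every state is reachable, so we keep all 8.
P0 = {s4,s6} | {s0,s1,s2,s3,s5,s7}.
Refine {s0,s1,s2,s3,s5,s7} on symbol 0: members go to different blocks, giving {s0,s1,s5} and {s2,s3,s7}.
The partition is now stable with 3 blocks: {s4,s6} | {s0,s1,s5} | {s2,s3,s7}.

3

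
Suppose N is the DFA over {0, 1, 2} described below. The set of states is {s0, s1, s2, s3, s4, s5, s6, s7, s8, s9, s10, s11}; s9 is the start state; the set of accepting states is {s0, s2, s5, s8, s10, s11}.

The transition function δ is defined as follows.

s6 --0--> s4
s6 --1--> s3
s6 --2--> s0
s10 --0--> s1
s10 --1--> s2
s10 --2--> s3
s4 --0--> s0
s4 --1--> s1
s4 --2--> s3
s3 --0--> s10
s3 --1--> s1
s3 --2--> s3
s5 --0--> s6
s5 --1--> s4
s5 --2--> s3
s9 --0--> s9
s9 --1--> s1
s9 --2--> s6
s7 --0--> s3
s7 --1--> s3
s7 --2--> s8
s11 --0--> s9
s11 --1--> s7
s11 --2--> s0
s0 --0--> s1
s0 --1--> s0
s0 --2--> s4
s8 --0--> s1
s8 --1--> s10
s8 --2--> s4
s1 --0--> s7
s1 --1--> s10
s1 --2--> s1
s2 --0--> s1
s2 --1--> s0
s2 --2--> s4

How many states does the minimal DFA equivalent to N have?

States {s5,s11} cannot be reached from the start state, so discard them.
Start with accepting vs non-accepting: {s0,s2,s8,s10} | {s1,s3,s4,s6,s7,s9}.
Split {s1,s3,s4,s6,s7,s9} by δ(·,0) → {s1,s6,s7,s9} and {s3,s4}.
Refine {s1,s6,s7,s9} on symbol 0: members go to different blocks, giving {s1,s9} and {s6,s7}.
Split {s1,s9} by δ(·,0) → {s1} and {s9}.
Stable partition: {s0,s2,s8,s10} | {s1} | {s3,s4} | {s6,s7} | {s9} — 5 equivalence classes.

5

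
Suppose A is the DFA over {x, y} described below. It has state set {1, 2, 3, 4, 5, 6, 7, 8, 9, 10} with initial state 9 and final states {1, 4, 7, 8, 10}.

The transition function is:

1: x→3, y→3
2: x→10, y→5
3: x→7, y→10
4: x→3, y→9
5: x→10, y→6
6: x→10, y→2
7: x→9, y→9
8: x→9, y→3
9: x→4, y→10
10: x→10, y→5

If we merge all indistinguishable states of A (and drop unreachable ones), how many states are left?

First remove the unreachable states {1,8}; 8 states remain.
Initial partition by acceptance: {4,7,10} | {2,3,5,6,9}.
Refine {4,7,10} on symbol x: members go to different blocks, giving {4,7} and {10}.
Split {2,3,5,6,9} by δ(·,x) → {2,5,6} and {3,9}.
Stable partition: {4,7} | {2,5,6} | {10} | {3,9} — 4 equivalence classes.

4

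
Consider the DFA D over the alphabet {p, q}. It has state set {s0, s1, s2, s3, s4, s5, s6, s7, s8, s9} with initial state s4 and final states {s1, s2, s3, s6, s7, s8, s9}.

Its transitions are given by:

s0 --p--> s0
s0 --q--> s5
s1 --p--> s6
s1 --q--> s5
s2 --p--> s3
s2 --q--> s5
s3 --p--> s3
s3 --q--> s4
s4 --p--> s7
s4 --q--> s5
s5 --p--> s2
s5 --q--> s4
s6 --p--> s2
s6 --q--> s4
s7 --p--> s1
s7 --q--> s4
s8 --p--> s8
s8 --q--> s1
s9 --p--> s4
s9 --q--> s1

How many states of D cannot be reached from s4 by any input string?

BFS from s4 reaches {s1, s2, s3, s4, s5, s6, s7}; the 3 state(s) s0, s8, s9 are never visited.

3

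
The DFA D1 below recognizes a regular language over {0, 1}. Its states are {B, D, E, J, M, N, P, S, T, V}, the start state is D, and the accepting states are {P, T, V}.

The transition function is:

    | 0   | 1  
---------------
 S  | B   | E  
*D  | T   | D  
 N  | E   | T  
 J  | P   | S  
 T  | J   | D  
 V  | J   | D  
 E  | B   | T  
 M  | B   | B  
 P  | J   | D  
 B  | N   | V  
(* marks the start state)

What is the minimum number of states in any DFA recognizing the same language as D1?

Reachable states from the start: {B,D,E,J,N,P,S,T,V}. Unreachable: {M} — drop them.
P0 = {P,T,V} | {B,D,E,J,N,S}.
On input 0, block {B,D,E,J,N,S} splits into {B,E,N,S} and {D,J}.
Split {B,E,N,S} by δ(·,1) → {B,E,N} and {S}.
Refine {D,J} on symbol 1: members go to different blocks, giving {J} and {D}.
The partition is now stable with 5 blocks: {P,T,V} | {B,E,N} | {J} | {S} | {D}.

5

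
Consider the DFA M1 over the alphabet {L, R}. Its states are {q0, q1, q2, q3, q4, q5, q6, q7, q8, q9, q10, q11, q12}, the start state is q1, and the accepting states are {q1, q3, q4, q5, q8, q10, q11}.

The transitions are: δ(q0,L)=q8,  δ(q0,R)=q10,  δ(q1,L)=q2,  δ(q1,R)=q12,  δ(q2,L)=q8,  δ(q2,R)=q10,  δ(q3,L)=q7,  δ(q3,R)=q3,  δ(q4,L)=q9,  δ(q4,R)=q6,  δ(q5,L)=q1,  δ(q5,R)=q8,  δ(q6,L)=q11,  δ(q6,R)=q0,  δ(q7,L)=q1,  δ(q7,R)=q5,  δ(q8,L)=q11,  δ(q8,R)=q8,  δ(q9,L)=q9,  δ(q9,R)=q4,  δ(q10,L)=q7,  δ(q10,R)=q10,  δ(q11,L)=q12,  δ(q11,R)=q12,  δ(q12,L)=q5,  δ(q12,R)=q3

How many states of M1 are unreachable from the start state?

BFS from q1 reaches {q1, q2, q3, q5, q7, q8, q10, q11, q12}; the 4 state(s) q0, q4, q6, q9 are never visited.

4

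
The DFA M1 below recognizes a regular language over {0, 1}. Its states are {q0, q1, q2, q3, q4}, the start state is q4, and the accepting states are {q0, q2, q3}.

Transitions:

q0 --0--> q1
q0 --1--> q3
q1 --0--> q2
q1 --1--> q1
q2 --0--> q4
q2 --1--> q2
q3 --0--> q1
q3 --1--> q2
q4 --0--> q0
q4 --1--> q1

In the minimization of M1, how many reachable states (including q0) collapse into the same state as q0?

3

Initial partition by acceptance: {q0,q2,q3} | {q1,q4}.
No further refinement is possible. Final partition (2 blocks): {q0,q2,q3} | {q1,q4}.
The equivalence class containing q0 is {q0,q2,q3}, of size 3.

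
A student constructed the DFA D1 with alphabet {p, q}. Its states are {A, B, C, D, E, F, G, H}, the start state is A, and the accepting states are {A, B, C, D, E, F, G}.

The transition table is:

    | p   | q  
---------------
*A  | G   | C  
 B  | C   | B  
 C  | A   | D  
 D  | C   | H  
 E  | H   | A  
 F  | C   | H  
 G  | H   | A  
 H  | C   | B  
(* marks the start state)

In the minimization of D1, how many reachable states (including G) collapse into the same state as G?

First remove the unreachable states {E,F}; 6 states remain.
Start with accepting vs non-accepting: {A,B,C,D,G} | {H}.
Split {A,B,C,D,G} by δ(·,p) → {A,B,C,D} and {G}.
On input p, block {A,B,C,D} splits into {B,C,D} and {A}.
Split {B,C,D} by δ(·,p) → {B,D} and {C}.
Split {B,D} by δ(·,q) → {B} and {D}.
No further refinement is possible. Final partition (6 blocks): {B} | {H} | {G} | {A} | {C} | {D}.
The equivalence class containing G is {G}, of size 1.

1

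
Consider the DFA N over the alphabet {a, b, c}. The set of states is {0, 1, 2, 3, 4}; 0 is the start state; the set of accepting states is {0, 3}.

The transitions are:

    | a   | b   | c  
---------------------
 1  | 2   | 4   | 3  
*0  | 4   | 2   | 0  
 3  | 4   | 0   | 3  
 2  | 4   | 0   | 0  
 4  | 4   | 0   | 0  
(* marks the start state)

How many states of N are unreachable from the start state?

2

BFS from 0 reaches {0, 2, 4}; the 2 state(s) 1, 3 are never visited.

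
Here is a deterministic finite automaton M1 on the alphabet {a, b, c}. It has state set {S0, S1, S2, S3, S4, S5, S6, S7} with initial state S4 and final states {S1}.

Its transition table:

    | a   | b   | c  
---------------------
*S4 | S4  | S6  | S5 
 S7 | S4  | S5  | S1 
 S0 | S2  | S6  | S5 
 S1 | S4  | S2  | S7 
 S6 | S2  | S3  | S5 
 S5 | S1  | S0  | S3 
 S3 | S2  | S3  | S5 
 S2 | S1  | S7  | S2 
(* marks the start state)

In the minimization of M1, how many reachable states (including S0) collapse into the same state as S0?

3

All states are reachable from the start state.
Initial partition by acceptance: {S1} | {S0,S2,S3,S4,S5,S6,S7}.
On input a, block {S0,S2,S3,S4,S5,S6,S7} splits into {S0,S3,S4,S6,S7} and {S2,S5}.
On input a, block {S0,S3,S4,S6,S7} splits into {S0,S3,S6} and {S4,S7}.
On input b, block {S2,S5} splits into {S2} and {S5}.
On input b, block {S4,S7} splits into {S4} and {S7}.
Stable partition: {S1} | {S0,S3,S6} | {S2} | {S4} | {S5} | {S7} — 6 equivalence classes.
State S0 belongs to the block {S0,S3,S6}, which has 3 states.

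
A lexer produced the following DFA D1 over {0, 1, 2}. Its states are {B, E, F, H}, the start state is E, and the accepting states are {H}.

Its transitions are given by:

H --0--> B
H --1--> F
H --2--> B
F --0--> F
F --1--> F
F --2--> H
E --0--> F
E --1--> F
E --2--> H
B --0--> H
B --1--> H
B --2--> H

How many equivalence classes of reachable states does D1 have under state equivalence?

3

Every state is reachable, so we keep all 4.
P0 = {H} | {B,E,F}.
Refine {B,E,F} on symbol 0: members go to different blocks, giving {E,F} and {B}.
The partition is now stable with 3 blocks: {H} | {E,F} | {B}.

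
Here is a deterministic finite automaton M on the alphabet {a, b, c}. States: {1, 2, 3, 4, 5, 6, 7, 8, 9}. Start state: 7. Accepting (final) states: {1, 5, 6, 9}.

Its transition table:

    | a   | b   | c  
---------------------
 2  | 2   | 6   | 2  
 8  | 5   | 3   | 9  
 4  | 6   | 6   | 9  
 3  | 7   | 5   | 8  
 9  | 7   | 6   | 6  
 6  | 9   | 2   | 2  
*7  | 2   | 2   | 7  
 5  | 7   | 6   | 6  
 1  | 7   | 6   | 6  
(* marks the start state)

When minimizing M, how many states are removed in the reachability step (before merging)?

No path from 7 leads to 1, 3, 4, 5, 8; the other 4 states are all reachable.

5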